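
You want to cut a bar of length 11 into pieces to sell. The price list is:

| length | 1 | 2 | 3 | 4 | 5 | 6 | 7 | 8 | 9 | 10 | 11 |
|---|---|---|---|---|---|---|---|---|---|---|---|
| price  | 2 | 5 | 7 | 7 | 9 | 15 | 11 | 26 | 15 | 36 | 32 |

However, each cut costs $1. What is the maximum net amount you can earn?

37

Build r[k] bottom-up: r[k] = max over allowed piece i of (p[i] + r[k−i]) − 1 per cut.
r[1] = 2
r[2] = max(2+2-1, 5+0) = 5
r[3] = max(2+5-1, 5+2-1, 7+0) = 7
r[4] = max(2+7-1, 5+5-1, 7+2-1, 7+0) = 9
r[5] = max(2+9-1, 5+7-1, 7+5-1, 7+2-1, 9+0) = 11
r[6] = max(2+11-1, 5+9-1, 7+7-1, 7+5-1, 9+2-1, 15+0) = 15
r[7] = max(2+15-1, 5+11-1, 7+9-1, …, 15+2-1, 11+0) = 16
r[8] = max(2+16-1, 5+15-1, 7+11-1, …, 11+2-1, 26+0) = 26
r[9] = max(2+26-1, 5+16-1, 7+15-1, …, 26+2-1, 15+0) = 27
r[10] = max(2+27-1, 5+26-1, 7+16-1, …, 15+2-1, 36+0) = 36
r[11] = max(2+36-1, 5+27-1, 7+26-1, …, 36+2-1, 32+0) = 37
One optimal plan: pieces 10 + 1 (1 cut) → $38 − $1 = $37.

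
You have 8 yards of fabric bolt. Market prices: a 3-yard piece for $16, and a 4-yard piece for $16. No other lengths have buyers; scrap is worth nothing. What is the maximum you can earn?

Consider every possible first cut. best[k] is the best of p[i]+best[k−i] over all sellable i≤k.
best[1] = 0
best[2] = 0
best[3] = 16
best[4] = max(16+0, 16+0) = 16
best[5] = max(16+0, 16+0) = 16
best[6] = max(16+16, 16+0) = 32
best[7] = max(16+16, 16+16) = 32
best[8] = max(16+16, 16+16) = 32
One optimal cutting: pieces 3 + 3 with 2 yards of scrap → $32.

32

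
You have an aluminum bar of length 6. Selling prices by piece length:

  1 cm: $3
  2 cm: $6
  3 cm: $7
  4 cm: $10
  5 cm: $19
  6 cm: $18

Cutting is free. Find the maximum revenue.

Consider every possible first cut. r[k] is the best of p[i]+r[k−i] over all sellable i≤k.
r[1] = 3
r[2] = 6  (first piece 1, then r[1]=3)
r[3] = 9  (first piece 1, then r[2]=6)
r[4] = 12  (first piece 1, then r[3]=9)
r[5] = 19
r[6] = 22  (first piece 1, then r[5]=19)
One optimal cutting: 5 + 1 → $19 + $3 = $22.

22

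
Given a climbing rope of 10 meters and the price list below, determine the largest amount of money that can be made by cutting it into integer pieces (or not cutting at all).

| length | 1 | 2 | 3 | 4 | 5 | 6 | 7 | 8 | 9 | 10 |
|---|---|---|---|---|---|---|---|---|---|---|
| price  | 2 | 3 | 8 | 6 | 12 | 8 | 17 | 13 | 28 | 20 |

Consider every possible first cut. v[k] is the best of p[i]+v[k−i] over all sellable i≤k.
v[1] = 2
v[2] = 4  (first piece 1, then v[1]=2)
v[3] = 8
v[4] = 10  (first piece 1, then v[3]=8)
v[5] = 12  (first piece 1, then v[4]=10)
v[6] = 16  (first piece 3, then v[3]=8)
v[7] = 18  (first piece 1, then v[6]=16)
v[8] = 20  (first piece 1, then v[7]=18)
v[9] = 28
v[10] = 30  (first piece 1, then v[9]=28)
One optimal cutting: 9 + 1 → €28 + €2 = €30.

30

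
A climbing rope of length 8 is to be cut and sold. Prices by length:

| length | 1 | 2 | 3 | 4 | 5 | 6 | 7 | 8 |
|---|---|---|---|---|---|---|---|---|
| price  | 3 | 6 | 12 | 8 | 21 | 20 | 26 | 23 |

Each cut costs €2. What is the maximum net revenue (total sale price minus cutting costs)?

Consider every possible first cut. net[k] is the best of p[i]+net[k−i] over all sellable i≤k, charging 2 whenever i<k.
net[1] = 3
net[2] = 6
net[3] = 12
net[4] = 13  (first piece 1, then net[3]=12)
net[5] = 21
net[6] = 22  (first piece 1, then net[5]=21)
net[7] = 26
net[8] = 31  (first piece 3, then net[5]=21)
One optimal plan: pieces 5 + 3 (1 cut) → €33 − €2 = €31.

31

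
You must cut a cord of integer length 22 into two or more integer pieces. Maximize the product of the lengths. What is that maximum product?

2916

Fill prod[k] for k=2..22: at each k try every first piece i and multiply by the better of (k−i) uncut or prod[k−i].
Small cases: prod[2]=1, prod[3]=2, prod[4]=4, prod[5]=6, prod[6]=9, prod[7]=12, prod[8]=18, prod[9]=27, prod[10]=36, prod[11]=54, prod[12]=81, prod[13]=108, prod[14]=162, prod[15]=243.
prod[16] = max(1·243, 2·162, 3·108, …, 14·2, 15·1) = 324
prod[17] = max(1·324, 2·243, 3·162, …, 15·2, 16·1) = 486
prod[18] = max(1·486, 2·324, 3·243, …, 16·2, 17·1) = 729
prod[19] = max(1·729, 2·486, 3·324, …, 17·2, 18·1) = 972
prod[20] = max(1·972, 2·729, 3·486, …, 18·2, 19·1) = 1458
prod[21] = max(1·1458, 2·972, 3·729, …, 19·2, 20·1) = 2187
prod[22] = max(1·2187, 2·1458, 3·972, …, 20·2, 21·1) = 2916
One optimal split: 3 + 3 + 3 + 3 + 3 + 3 + 2 + 2; product 3·3·3·3·3·3·2·2 = 2916.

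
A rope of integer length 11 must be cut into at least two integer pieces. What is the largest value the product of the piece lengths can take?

54

Fill prod[k] for k=2..11: at each k try every first piece i and multiply by the better of (k−i) uncut or prod[k−i].
Small cases: prod[2]=1, prod[3]=2, prod[4]=4, prod[5]=6.
prod[6] = max(1*6, 2*4, 3*3, 4*2, 5*1) = 9
prod[7] = max(1*9, 2*6, 3*4, 4*3, 5*2, 6*1) = 12
prod[8] = max(1*12, 2*9, 3*6, …, 6*2, 7*1) = 18
prod[9] = max(1*18, 2*12, 3*9, …, 7*2, 8*1) = 27
prod[10] = max(1*27, 2*18, 3*12, …, 8*2, 9*1) = 36
prod[11] = max(1*36, 2*27, 3*18, …, 9*2, 10*1) = 54
One optimal split: 3 + 3 + 3 + 2; product 3*3*3*2 = 54.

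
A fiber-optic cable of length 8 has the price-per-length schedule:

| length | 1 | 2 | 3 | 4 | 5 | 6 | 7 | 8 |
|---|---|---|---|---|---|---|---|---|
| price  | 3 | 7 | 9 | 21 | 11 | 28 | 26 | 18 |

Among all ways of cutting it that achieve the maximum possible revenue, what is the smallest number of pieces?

Consider every possible first cut. r[k] is the best of p[i]+r[k−i] over all sellable i≤k.
r[1] = 3
r[2] = max(3+3, 7+0) = 7
r[3] = max(3+7, 7+3, 9+0) = 10
r[4] = max(3+10, 7+7, 9+3, 21+0) = 21
r[5] = max(3+21, 7+10, 9+7, 21+3, 11+0) = 24
r[6] = max(3+24, 7+21, 9+10, 21+7, 11+3, 28+0) = 28
r[7] = max(3+28, 7+24, 9+21, …, 28+3, 26+0) = 31
r[8] = max(3+31, 7+28, 9+24, …, 26+3, 18+0) = 42
Maximum revenue is $42.
Now minimize piece count subject to staying optimal: for each k, pieces[k] = 1 + min over i with p[i]+r[k−i]=r[k] of pieces[k−i].
pieces[5] = 2
pieces[6] = 1
pieces[7] = 2
pieces[8] = 2

2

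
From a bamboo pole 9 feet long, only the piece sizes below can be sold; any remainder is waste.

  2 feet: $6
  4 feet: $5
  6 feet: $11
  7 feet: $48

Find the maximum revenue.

54

Let r[k] be the best obtainable value from length k. For each k, try every first piece i and keep the best of price[i] + r[k−i].
r[1] = 0
r[2] = 6
r[3] = 6
r[4] = max(6+6, 5+0) = 12
r[5] = max(6+6, 5+0) = 12
r[6] = max(6+12, 5+6, 11+0) = 18
r[7] = max(6+12, 5+6, 11+0, 48+0) = 48
r[8] = max(6+18, 5+12, 11+6, 48+0) = 48
r[9] = max(6+48, 5+12, 11+6, 48+6) = 54
One optimal cutting: 7 + 2 → $54.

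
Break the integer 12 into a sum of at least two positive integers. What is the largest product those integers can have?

81

Define prod[k] = max over 1≤i<k of i · max(k−i, prod[k−i]); the inner max lets the remainder stay uncut if that's better.
Small cases: prod[2]=1, prod[3]=2, prod[4]=4, prod[5]=6, prod[6]=9, prod[7]=12.
prod[8] = max(1*12, 2*9, 3*6, …, 6*2, 7*1) = 18
prod[9] = max(1*18, 2*12, 3*9, …, 7*2, 8*1) = 27
prod[10] = max(1*27, 2*18, 3*12, …, 8*2, 9*1) = 36
prod[11] = max(1*36, 2*27, 3*18, …, 9*2, 10*1) = 54
prod[12] = max(1*54, 2*36, 3*27, …, 10*2, 11*1) = 81
One optimal split: 3 + 3 + 3 + 3; product 3*3*3*3 = 81.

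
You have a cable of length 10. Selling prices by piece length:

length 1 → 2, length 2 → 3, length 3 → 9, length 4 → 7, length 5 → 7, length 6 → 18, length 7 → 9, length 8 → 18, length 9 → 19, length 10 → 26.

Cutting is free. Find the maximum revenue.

29

Build r[k] bottom-up: r[k] = max over allowed piece i of (p[i] + r[k−i]).
r[1] = 2
r[2] = 4  (first piece 1, then r[1]=2)
r[3] = 9
r[4] = 11  (first piece 1, then r[3]=9)
r[5] = 13  (first piece 1, then r[4]=11)
r[6] = 18  (first piece 3, then r[3]=9)
r[7] = 20  (first piece 1, then r[6]=18)
r[8] = 22  (first piece 1, then r[7]=20)
r[9] = 27  (first piece 3, then r[6]=18)
r[10] = 29  (first piece 1, then r[9]=27)
One optimal cutting: 3 + 3 + 3 + 1 → 9 + 9 + 9 + 2 = 29.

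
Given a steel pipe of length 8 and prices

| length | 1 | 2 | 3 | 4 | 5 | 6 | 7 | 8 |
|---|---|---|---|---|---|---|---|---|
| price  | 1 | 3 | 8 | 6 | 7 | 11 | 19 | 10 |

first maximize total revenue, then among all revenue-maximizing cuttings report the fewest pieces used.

Build r[k] bottom-up: r[k] = max over allowed piece i of (p[i] + r[k−i]).
r[1] = 1
r[2] = 3
r[3] = 8
r[4] = 9  (first piece 1, then r[3]=8)
r[5] = 11  (first piece 2, then r[3]=8)
r[6] = 16  (first piece 3, then r[3]=8)
r[7] = 19
r[8] = 20  (first piece 1, then r[7]=19)
Maximum revenue is $20.
Now minimize piece count subject to staying optimal: for each k, pieces[k] = 1 + min over i with p[i]+r[k−i]=r[k] of pieces[k−i].
pieces[5] = 2
pieces[6] = 2
pieces[7] = 1
pieces[8] = 2

2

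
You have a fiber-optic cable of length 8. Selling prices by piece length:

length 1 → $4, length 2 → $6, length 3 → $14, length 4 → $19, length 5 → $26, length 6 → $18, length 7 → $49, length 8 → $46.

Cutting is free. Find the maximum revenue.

Let r[k] be the best obtainable value from length k. For each k, try every first piece i and keep the best of price[i] + r[k−i].
r[1] = 4
r[2] = max(4+4, 6+0) = 8
r[3] = max(4+8, 6+4, 14+0) = 14
r[4] = max(4+14, 6+8, 14+4, 19+0) = 19
r[5] = max(4+19, 6+14, 14+8, 19+4, 26+0) = 26
r[6] = max(4+26, 6+19, 14+14, 19+8, 26+4, 18+0) = 30
r[7] = max(4+30, 6+26, 14+19, …, 18+4, 49+0) = 49
r[8] = max(4+49, 6+30, 14+26, …, 49+4, 46+0) = 53
One optimal cutting: 7 + 1 → $49 + $4 = $53.

53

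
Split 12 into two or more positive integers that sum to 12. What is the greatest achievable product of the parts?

Fill g[k] for k=2..12: at each k try every first piece i and multiply by the better of (k−i) uncut or g[k−i].
g[2] = 1×max(1,0) = 1×1 = 1
g[3] = max(1×2, 2×1) = 2
g[4] = max(1×3, 2×2, 3×1) = 4
g[5] = max(1×4, 2×3, 3×2, 4×1) = 6
g[6] = max(1×6, 2×4, 3×3, 4×2, 5×1) = 9
g[7] = max(1×9, 2×6, 3×4, 4×3, 5×2, 6×1) = 12
g[8] = max(1×12, 2×9, 3×6, …, 6×2, 7×1) = 18
g[9] = max(1×18, 2×12, 3×9, …, 7×2, 8×1) = 27
g[10] = max(1×27, 2×18, 3×12, …, 8×2, 9×1) = 36
g[11] = max(1×36, 2×27, 3×18, …, 9×2, 10×1) = 54
g[12] = max(1×54, 2×36, 3×27, …, 10×2, 11×1) = 81
One optimal split: 3 + 3 + 3 + 3; product 3×3×3×3 = 81.

81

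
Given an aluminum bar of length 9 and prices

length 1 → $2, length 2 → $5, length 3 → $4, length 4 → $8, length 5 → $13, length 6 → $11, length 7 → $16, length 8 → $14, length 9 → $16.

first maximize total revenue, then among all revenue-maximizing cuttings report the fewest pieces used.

Consider every possible first cut. r[k] is the best of p[i]+r[k−i] over all sellable i≤k.
r[1] = 2
r[2] = 5
r[3] = 7  (first piece 1, then r[2]=5)
r[4] = 10  (first piece 2, then r[2]=5)
r[5] = 13
r[6] = 15  (first piece 1, then r[5]=13)
r[7] = 18  (first piece 2, then r[5]=13)
r[8] = 20  (first piece 1, then r[7]=18)
r[9] = 23  (first piece 2, then r[7]=18)
Maximum revenue is $23.
Now minimize piece count subject to staying optimal: for each k, pieces[k] = 1 + min over i with p[i]+r[k−i]=r[k] of pieces[k−i].
pieces[6] = 2
pieces[7] = 2
pieces[8] = 3
pieces[9] = 3

3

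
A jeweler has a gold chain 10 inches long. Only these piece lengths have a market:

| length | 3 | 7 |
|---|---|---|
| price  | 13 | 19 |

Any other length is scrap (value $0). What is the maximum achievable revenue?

Build f[k] bottom-up: f[k] = max over allowed piece i of (p[i] + f[k−i]).
f[1] = 0
f[2] = 0
f[3] = 13
f[4] = 13
f[5] = 13
f[6] = 26  (first piece 3, then f[3]=13)
f[7] = max(13+13, 19+0) = 26
f[8] = max(13+13, 19+0) = 26
f[9] = max(13+26, 19+0) = 39
f[10] = max(13+26, 19+13) = 39
One optimal cutting: pieces 3 + 3 + 3 with 1 inch of scrap → $39.

39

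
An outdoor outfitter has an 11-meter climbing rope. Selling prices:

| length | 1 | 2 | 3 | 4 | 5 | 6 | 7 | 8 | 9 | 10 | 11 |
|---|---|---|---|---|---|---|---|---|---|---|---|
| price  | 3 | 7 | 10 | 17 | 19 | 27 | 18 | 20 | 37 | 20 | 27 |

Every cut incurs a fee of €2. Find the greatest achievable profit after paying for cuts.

44

Build r[k] bottom-up: r[k] = max over allowed piece i of (p[i] + r[k−i]) − 2 per cut.
r[1] = 3
r[2] = 7
r[3] = 10
r[4] = 17
r[5] = 19
r[6] = 27
r[7] = 28  (first piece 1, then r[6]=27)
r[8] = 32  (first piece 2, then r[6]=27)
r[9] = 37
r[10] = 42  (first piece 4, then r[6]=27)
r[11] = 44  (first piece 5, then r[6]=27)
One optimal plan: pieces 6 + 5 (1 cut) → €46 − €2 = €44.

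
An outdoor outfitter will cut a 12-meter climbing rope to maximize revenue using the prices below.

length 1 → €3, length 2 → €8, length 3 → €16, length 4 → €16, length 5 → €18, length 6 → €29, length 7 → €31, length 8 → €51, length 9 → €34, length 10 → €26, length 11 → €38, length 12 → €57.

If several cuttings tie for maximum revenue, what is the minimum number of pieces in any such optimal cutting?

Consider every possible first cut. r[k] is the best of p[i]+r[k−i] over all sellable i≤k.
r[1] = 3
r[2] = 8
r[3] = 16
r[4] = 19  (first piece 1, then r[3]=16)
r[5] = 24  (first piece 2, then r[3]=16)
r[6] = 32  (first piece 3, then r[3]=16)
r[7] = 35  (first piece 1, then r[6]=32)
r[8] = 51
r[9] = 54  (first piece 1, then r[8]=51)
r[10] = 59  (first piece 2, then r[8]=51)
r[11] = 67  (first piece 3, then r[8]=51)
r[12] = 70  (first piece 1, then r[11]=67)
Maximum revenue is €70.
Now minimize piece count subject to staying optimal: for each k, pieces[k] = 1 + min over i with p[i]+r[k−i]=r[k] of pieces[k−i].
pieces[9] = 2
pieces[10] = 2
pieces[11] = 2
pieces[12] = 3

3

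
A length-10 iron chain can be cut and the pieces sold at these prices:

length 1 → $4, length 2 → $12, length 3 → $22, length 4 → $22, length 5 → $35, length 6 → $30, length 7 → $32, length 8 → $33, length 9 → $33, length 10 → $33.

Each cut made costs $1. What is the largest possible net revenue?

Build r[k] bottom-up: r[k] = max over allowed piece i of (p[i] + r[k−i]) − 1 per cut.
r[1] = 4
r[2] = 12
r[3] = 22
r[4] = 25  (first piece 1, then r[3]=22)
r[5] = 35
r[6] = 43  (first piece 3, then r[3]=22)
r[7] = 46  (first piece 1, then r[6]=43)
r[8] = 56  (first piece 3, then r[5]=35)
r[9] = 64  (first piece 3, then r[6]=43)
r[10] = 69  (first piece 5, then r[5]=35)
One optimal plan: pieces 5 + 5 (1 cut) → $70 − $1 = $69.

69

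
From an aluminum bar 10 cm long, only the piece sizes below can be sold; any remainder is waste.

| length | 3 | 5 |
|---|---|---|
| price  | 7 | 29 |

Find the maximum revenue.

Consider every possible first cut. best[k] is the best of p[i]+best[k−i] over all sellable i≤k.
best[1] = 0
best[2] = 0
best[3] = 7
best[4] = 7
best[5] = max(7+0, 29+0) = 29
best[6] = max(7+7, 29+0) = 29
best[7] = max(7+7, 29+0) = 29
best[8] = max(7+29, 29+7) = 36
best[9] = max(7+29, 29+7) = 36
best[10] = max(7+29, 29+29) = 58
One optimal cutting: 5 + 5 → $58.

58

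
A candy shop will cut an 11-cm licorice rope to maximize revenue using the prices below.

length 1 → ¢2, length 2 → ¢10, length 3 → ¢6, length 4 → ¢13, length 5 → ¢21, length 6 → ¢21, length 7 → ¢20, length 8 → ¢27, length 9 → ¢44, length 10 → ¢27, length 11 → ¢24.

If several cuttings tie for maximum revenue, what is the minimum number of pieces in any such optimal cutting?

2

Consider every possible first cut. r[k] is the best of p[i]+r[k−i] over all sellable i≤k.
r[1] = 2
r[2] = 10
r[3] = 12  (first piece 1, then r[2]=10)
r[4] = 20  (first piece 2, then r[2]=10)
r[5] = 22  (first piece 1, then r[4]=20)
r[6] = 30  (first piece 2, then r[4]=20)
r[7] = 32  (first piece 1, then r[6]=30)
r[8] = 40  (first piece 2, then r[6]=30)
r[9] = 44
r[10] = 50  (first piece 2, then r[8]=40)
r[11] = 54  (first piece 2, then r[9]=44)
Maximum revenue is ¢54.
Now minimize piece count subject to staying optimal: for each k, pieces[k] = 1 + min over i with p[i]+r[k−i]=r[k] of pieces[k−i].
pieces[8] = 4
pieces[9] = 1
pieces[10] = 5
pieces[11] = 2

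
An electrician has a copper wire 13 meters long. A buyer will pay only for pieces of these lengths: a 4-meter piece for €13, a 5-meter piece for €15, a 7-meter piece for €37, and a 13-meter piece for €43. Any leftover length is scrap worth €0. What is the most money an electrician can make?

Consider every possible first cut. r[k] is the best of p[i]+r[k−i] over all sellable i≤k.
r[1] = 0
r[2] = 0
r[3] = 0
r[4] = 13
r[5] = 15
r[6] = 15
r[7] = 37
r[8] = 37
r[9] = 37
r[10] = 37
r[11] = 50  (first piece 4, then r[7]=37)
r[12] = 52  (first piece 5, then r[7]=37)
r[13] = 52
One optimal cutting: pieces 7 + 5 with 1 meter of scrap → €52.

52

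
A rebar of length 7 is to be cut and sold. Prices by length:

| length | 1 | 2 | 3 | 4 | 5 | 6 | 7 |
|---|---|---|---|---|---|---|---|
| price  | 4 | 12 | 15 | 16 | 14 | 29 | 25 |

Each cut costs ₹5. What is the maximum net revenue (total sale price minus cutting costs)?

Let v[k] be the best obtainable value from length k. For each k, try every first piece i and keep the best of price[i] + v[k−i] minus the 5 cut fee when i<k.
v[1] = 4
v[2] = max(4+4-5, 12+0) = 12
v[3] = max(4+12-5, 12+4-5, 15+0) = 15
v[4] = max(4+15-5, 12+12-5, 15+4-5, 16+0) = 19
v[5] = max(4+19-5, 12+15-5, 15+12-5, 16+4-5, 14+0) = 22
v[6] = max(4+22-5, 12+19-5, 15+15-5, 16+12-5, 14+4-5, 29+0) = 29
v[7] = max(4+29-5, 12+22-5, 15+19-5, …, 29+4-5, 25+0) = 29
One optimal plan: pieces 3 + 2 + 2 (2 cuts) → ₹39 − ₹10 = ₹29.

29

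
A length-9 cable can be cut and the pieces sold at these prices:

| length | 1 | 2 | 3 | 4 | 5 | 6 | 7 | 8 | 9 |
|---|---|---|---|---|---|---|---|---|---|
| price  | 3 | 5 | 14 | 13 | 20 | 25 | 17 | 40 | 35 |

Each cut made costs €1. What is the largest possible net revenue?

42

Let r[k] be the best obtainable value from length k. For each k, try every first piece i and keep the best of price[i] + r[k−i] minus the 1 cut fee when i<k.
r[1] = 3
r[2] = max(3+3-1, 5+0) = 5
r[3] = max(3+5-1, 5+3-1, 14+0) = 14
r[4] = max(3+14-1, 5+5-1, 14+3-1, 13+0) = 16
r[5] = max(3+16-1, 5+14-1, 14+5-1, 13+3-1, 20+0) = 20
r[6] = max(3+20-1, 5+16-1, 14+14-1, 13+5-1, 20+3-1, 25+0) = 27
r[7] = max(3+27-1, 5+20-1, 14+16-1, …, 25+3-1, 17+0) = 29
r[8] = max(3+29-1, 5+27-1, 14+20-1, …, 17+3-1, 40+0) = 40
r[9] = max(3+40-1, 5+29-1, 14+27-1, …, 40+3-1, 35+0) = 42
One optimal plan: pieces 8 + 1 (1 cut) → €43 − €1 = €42.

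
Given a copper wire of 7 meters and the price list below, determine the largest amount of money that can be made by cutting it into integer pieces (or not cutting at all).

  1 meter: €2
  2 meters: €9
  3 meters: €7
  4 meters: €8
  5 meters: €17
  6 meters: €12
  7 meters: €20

Build best[k] bottom-up: best[k] = max over allowed piece i of (p[i] + best[k−i]).
best[1] = 2
best[2] = 9
best[3] = 11  (first piece 1, then best[2]=9)
best[4] = 18  (first piece 2, then best[2]=9)
best[5] = 20  (first piece 1, then best[4]=18)
best[6] = 27  (first piece 2, then best[4]=18)
best[7] = 29  (first piece 1, then best[6]=27)
One optimal cutting: 2 + 2 + 2 + 1 → €9 + €9 + €9 + €2 = €29.

29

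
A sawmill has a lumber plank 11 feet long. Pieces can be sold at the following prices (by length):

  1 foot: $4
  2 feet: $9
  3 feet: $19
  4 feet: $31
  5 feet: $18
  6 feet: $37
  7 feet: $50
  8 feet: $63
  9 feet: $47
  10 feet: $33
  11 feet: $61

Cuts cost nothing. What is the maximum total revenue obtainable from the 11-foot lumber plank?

82

Consider every possible first cut. v[k] is the best of p[i]+v[k−i] over all sellable i≤k.
v[1] = 4
v[2] = max(4+4, 9+0) = 9
v[3] = max(4+9, 9+4, 19+0) = 19
v[4] = max(4+19, 9+9, 19+4, 31+0) = 31
v[5] = max(4+31, 9+19, 19+9, 31+4, 18+0) = 35
v[6] = max(4+35, 9+31, 19+19, 31+9, 18+4, 37+0) = 40
v[7] = max(4+40, 9+35, 19+31, …, 37+4, 50+0) = 50
v[8] = max(4+50, 9+40, 19+35, …, 50+4, 63+0) = 63
v[9] = max(4+63, 9+50, 19+40, …, 63+4, 47+0) = 67
v[10] = max(4+67, 9+63, 19+50, …, 47+4, 33+0) = 72
v[11] = max(4+72, 9+67, 19+63, …, 33+4, 61+0) = 82
One optimal cutting: 8 + 3 → $63 + $19 = $82.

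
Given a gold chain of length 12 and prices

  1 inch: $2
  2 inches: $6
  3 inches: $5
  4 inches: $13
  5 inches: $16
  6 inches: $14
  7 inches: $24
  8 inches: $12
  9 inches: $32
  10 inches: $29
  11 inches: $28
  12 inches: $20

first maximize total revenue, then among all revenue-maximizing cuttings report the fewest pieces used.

2

Consider every possible first cut. r[k] is the best of p[i]+r[k−i] over all sellable i≤k.
r[1] = 2
r[2] = 6
r[3] = 8  (first piece 1, then r[2]=6)
r[4] = 13
r[5] = 16
r[6] = 19  (first piece 2, then r[4]=13)
r[7] = 24
r[8] = 26  (first piece 1, then r[7]=24)
r[9] = 32
r[10] = 34  (first piece 1, then r[9]=32)
r[11] = 38  (first piece 2, then r[9]=32)
r[12] = 40  (first piece 1, then r[11]=38)
Maximum revenue is $40.
Now minimize piece count subject to staying optimal: for each k, pieces[k] = 1 + min over i with p[i]+r[k−i]=r[k] of pieces[k−i].
pieces[9] = 1
pieces[10] = 2
pieces[11] = 2
pieces[12] = 2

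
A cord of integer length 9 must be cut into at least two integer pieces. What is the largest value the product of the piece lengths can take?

27

Define P[k] = max over 1≤i<k of i · max(k−i, P[k−i]); the inner max lets the remainder stay uncut if that's better.
P[2] = 1·max(1,0) = 1·1 = 1
P[3] = 1·max(2,1) = 1·2 = 2
P[4] = 2·max(2,1) = 2·2 = 4
P[5] = 2·max(3,2) = 2·3 = 6
P[6] = 3·max(3,2) = 3·3 = 9
P[7] = 2·max(5,6) = 2·6 = 12
P[8] = 2·max(6,9) = 2·9 = 18
P[9] = 3·max(6,9) = 3·9 = 27
One optimal split: 3 + 3 + 3; product 3·3·3 = 27.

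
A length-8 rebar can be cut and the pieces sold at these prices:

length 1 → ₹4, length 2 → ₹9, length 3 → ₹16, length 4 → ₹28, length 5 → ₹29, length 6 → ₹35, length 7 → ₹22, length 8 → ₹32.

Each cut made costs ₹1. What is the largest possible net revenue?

55

Consider every possible first cut. r[k] is the best of p[i]+r[k−i] over all sellable i≤k, charging 1 whenever i<k.
r[1] = 4
r[2] = 9
r[3] = 16
r[4] = 28
r[5] = 31  (first piece 1, then r[4]=28)
r[6] = 36  (first piece 2, then r[4]=28)
r[7] = 43  (first piece 3, then r[4]=28)
r[8] = 55  (first piece 4, then r[4]=28)
One optimal plan: pieces 4 + 4 (1 cut) → ₹56 − ₹1 = ₹55.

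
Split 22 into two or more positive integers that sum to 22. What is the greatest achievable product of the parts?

2916

Define f[k] = max over 1≤i<k of i · max(k−i, f[k−i]); the inner max lets the remainder stay uncut if that's better.
f[2] = 1*max(1,0) = 1*1 = 1
f[3] = max(1*2, 2*1) = 2
f[4] = max(1*3, 2*2, 3*1) = 4
f[5] = max(1*4, 2*3, 3*2, 4*1) = 6
f[6] = max(1*6, 2*4, 3*3, 4*2, 5*1) = 9
f[7] = max(1*9, 2*6, 3*4, 4*3, 5*2, 6*1) = 12
f[8] = max(1*12, 2*9, 3*6, …, 6*2, 7*1) = 18
f[9] = max(1*18, 2*12, 3*9, …, 7*2, 8*1) = 27
f[10] = max(1*27, 2*18, 3*12, …, 8*2, 9*1) = 36
f[11] = max(1*36, 2*27, 3*18, …, 9*2, 10*1) = 54
f[12] = max(1*54, 2*36, 3*27, …, 10*2, 11*1) = 81
f[13] = max(1*81, 2*54, 3*36, …, 11*2, 12*1) = 108
f[14] = max(1*108, 2*81, 3*54, …, 12*2, 13*1) = 162
f[15] = max(1*162, 2*108, 3*81, …, 13*2, 14*1) = 243
f[16] = max(1*243, 2*162, 3*108, …, 14*2, 15*1) = 324
f[17] = max(1*324, 2*243, 3*162, …, 15*2, 16*1) = 486
f[18] = max(1*486, 2*324, 3*243, …, 16*2, 17*1) = 729
f[19] = max(1*729, 2*486, 3*324, …, 17*2, 18*1) = 972
f[20] = max(1*972, 2*729, 3*486, …, 18*2, 19*1) = 1458
f[21] = max(1*1458, 2*972, 3*729, …, 19*2, 20*1) = 2187
f[22] = max(1*2187, 2*1458, 3*972, …, 20*2, 21*1) = 2916
One optimal split: 3 + 3 + 3 + 3 + 3 + 3 + 2 + 2; product 3*3*3*3*3*3*2*2 = 2916.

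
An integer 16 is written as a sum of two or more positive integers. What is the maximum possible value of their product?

324

Define f[k] = max over 1≤i<k of i · max(k−i, f[k−i]); the inner max lets the remainder stay uncut if that's better.
f[2] = 1×max(1,0) = 1×1 = 1
f[3] = max(1×2, 2×1) = 2
f[4] = max(1×3, 2×2, 3×1) = 4
f[5] = max(1×4, 2×3, 3×2, 4×1) = 6
f[6] = max(1×6, 2×4, 3×3, 4×2, 5×1) = 9
f[7] = max(1×9, 2×6, 3×4, 4×3, 5×2, 6×1) = 12
f[8] = max(1×12, 2×9, 3×6, …, 6×2, 7×1) = 18
f[9] = max(1×18, 2×12, 3×9, …, 7×2, 8×1) = 27
f[10] = max(1×27, 2×18, 3×12, …, 8×2, 9×1) = 36
f[11] = max(1×36, 2×27, 3×18, …, 9×2, 10×1) = 54
f[12] = max(1×54, 2×36, 3×27, …, 10×2, 11×1) = 81
f[13] = max(1×81, 2×54, 3×36, …, 11×2, 12×1) = 108
f[14] = max(1×108, 2×81, 3×54, …, 12×2, 13×1) = 162
f[15] = max(1×162, 2×108, 3×81, …, 13×2, 14×1) = 243
f[16] = max(1×243, 2×162, 3×108, …, 14×2, 15×1) = 324
One optimal split: 3 + 3 + 3 + 3 + 2 + 2; product 3×3×3×3×2×2 = 324.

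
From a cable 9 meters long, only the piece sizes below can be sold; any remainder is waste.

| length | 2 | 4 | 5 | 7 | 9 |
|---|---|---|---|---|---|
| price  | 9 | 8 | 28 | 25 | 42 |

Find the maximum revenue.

46

Build f[k] bottom-up: f[k] = max over allowed piece i of (p[i] + f[k−i]).
f[1] = 0
f[2] = 9
f[3] = 9
f[4] = 18  (first piece 2, then f[2]=9)
f[5] = 28
f[6] = 28
f[7] = 37  (first piece 2, then f[5]=28)
f[8] = 37
f[9] = 46  (first piece 2, then f[7]=37)
One optimal cutting: 5 + 2 + 2 → $46.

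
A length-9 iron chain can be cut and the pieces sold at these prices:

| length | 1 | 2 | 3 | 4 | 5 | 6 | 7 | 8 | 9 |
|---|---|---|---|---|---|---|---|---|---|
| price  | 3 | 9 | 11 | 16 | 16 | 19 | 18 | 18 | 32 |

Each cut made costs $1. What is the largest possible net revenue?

35

Consider every possible first cut. net[k] is the best of p[i]+net[k−i] over all sellable i≤k, charging 1 whenever i<k.
net[1] = 3
net[2] = max(3+3-1, 9+0) = 9
net[3] = max(3+9-1, 9+3-1, 11+0) = 11
net[4] = max(3+11-1, 9+9-1, 11+3-1, 16+0) = 17
net[5] = max(3+17-1, 9+11-1, 11+9-1, 16+3-1, 16+0) = 19
net[6] = max(3+19-1, 9+17-1, 11+11-1, 16+9-1, 16+3-1, 19+0) = 25
net[7] = max(3+25-1, 9+19-1, 11+17-1, …, 19+3-1, 18+0) = 27
net[8] = max(3+27-1, 9+25-1, 11+19-1, …, 18+3-1, 18+0) = 33
net[9] = max(3+33-1, 9+27-1, 11+25-1, …, 18+3-1, 32+0) = 35
One optimal plan: pieces 2 + 2 + 2 + 2 + 1 (4 cuts) → $39 − $4 = $35.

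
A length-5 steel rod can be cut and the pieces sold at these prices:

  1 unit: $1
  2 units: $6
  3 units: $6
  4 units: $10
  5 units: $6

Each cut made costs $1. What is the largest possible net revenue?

Let v[k] be the best obtainable value from length k. For each k, try every first piece i and keep the best of price[i] + v[k−i] minus the 1 cut fee when i<k.
v[1] = 1
v[2] = max(1+1-1, 6+0) = 6
v[3] = max(1+6-1, 6+1-1, 6+0) = 6
v[4] = max(1+6-1, 6+6-1, 6+1-1, 10+0) = 11
v[5] = max(1+11-1, 6+6-1, 6+6-1, 10+1-1, 6+0) = 11
One optimal plan: pieces 2 + 2 + 1 (2 cuts) → $13 − $2 = $11.

11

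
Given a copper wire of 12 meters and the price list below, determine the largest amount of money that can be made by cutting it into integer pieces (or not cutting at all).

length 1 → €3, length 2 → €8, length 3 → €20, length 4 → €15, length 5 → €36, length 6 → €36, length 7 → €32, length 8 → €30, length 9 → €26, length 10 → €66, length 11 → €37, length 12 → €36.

Let best[k] be the best obtainable value from length k. For each k, try every first piece i and keep the best of price[i] + best[k−i].
best[1] = 3
best[2] = max(3+3, 8+0) = 8
best[3] = max(3+8, 8+3, 20+0) = 20
best[4] = max(3+20, 8+8, 20+3, 15+0) = 23
best[5] = max(3+23, 8+20, 20+8, 15+3, 36+0) = 36
best[6] = max(3+36, 8+23, 20+20, 15+8, 36+3, 36+0) = 40
best[7] = max(3+40, 8+36, 20+23, …, 36+3, 32+0) = 44
best[8] = max(3+44, 8+40, 20+36, …, 32+3, 30+0) = 56
best[9] = max(3+56, 8+44, 20+40, …, 30+3, 26+0) = 60
best[10] = max(3+60, 8+56, 20+44, …, 26+3, 66+0) = 72
best[11] = max(3+72, 8+60, 20+56, …, 66+3, 37+0) = 76
best[12] = max(3+76, 8+72, 20+60, …, 37+3, 36+0) = 80
One optimal cutting: 5 + 5 + 2 → €36 + €36 + €8 = €80.

80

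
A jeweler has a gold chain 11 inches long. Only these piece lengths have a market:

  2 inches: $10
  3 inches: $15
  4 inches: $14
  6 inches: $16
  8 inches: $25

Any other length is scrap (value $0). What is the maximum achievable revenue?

55

Let r[k] be the best obtainable value from length k. For each k, try every first piece i and keep the best of price[i] + r[k−i].
r[1] = 0
r[2] = 10
r[3] = 15
r[4] = 20  (first piece 2, then r[2]=10)
r[5] = 25  (first piece 2, then r[3]=15)
r[6] = 30  (first piece 2, then r[4]=20)
r[7] = 35  (first piece 2, then r[5]=25)
r[8] = 40  (first piece 2, then r[6]=30)
r[9] = 45  (first piece 2, then r[7]=35)
r[10] = 50  (first piece 2, then r[8]=40)
r[11] = 55  (first piece 2, then r[9]=45)
One optimal cutting: 3 + 2 + 2 + 2 + 2 → $55.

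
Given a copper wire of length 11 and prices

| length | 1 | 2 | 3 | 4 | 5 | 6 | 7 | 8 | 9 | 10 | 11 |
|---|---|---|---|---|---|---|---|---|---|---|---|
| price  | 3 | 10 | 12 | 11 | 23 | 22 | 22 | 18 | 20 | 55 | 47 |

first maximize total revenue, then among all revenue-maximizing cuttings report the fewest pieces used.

Let r[k] be the best obtainable value from length k. For each k, try every first piece i and keep the best of price[i] + r[k−i].
r[1] = 3
r[2] = max(3+3, 10+0) = 10
r[3] = max(3+10, 10+3, 12+0) = 13
r[4] = max(3+13, 10+10, 12+3, 11+0) = 20
r[5] = max(3+20, 10+13, 12+10, 11+3, 23+0) = 23
r[6] = max(3+23, 10+20, 12+13, 11+10, 23+3, 22+0) = 30
r[7] = max(3+30, 10+23, 12+20, …, 22+3, 22+0) = 33
r[8] = max(3+33, 10+30, 12+23, …, 22+3, 18+0) = 40
r[9] = max(3+40, 10+33, 12+30, …, 18+3, 20+0) = 43
r[10] = max(3+43, 10+40, 12+33, …, 20+3, 55+0) = 55
r[11] = max(3+55, 10+43, 12+40, …, 55+3, 47+0) = 58
Maximum revenue is €58.
Now minimize piece count subject to staying optimal: for each k, pieces[k] = 1 + min over i with p[i]+r[k−i]=r[k] of pieces[k−i].
pieces[8] = 4
pieces[9] = 3
pieces[10] = 1
pieces[11] = 2

2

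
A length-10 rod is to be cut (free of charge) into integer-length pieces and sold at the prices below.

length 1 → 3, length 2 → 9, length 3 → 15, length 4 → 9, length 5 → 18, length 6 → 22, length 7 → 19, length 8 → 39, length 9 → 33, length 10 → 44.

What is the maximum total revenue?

Build R[k] bottom-up: R[k] = max over allowed piece i of (p[i] + R[k−i]).
R[1] = 3
R[2] = 9
R[3] = 15
R[4] = 18  (first piece 1, then R[3]=15)
R[5] = 24  (first piece 2, then R[3]=15)
R[6] = 30  (first piece 3, then R[3]=15)
R[7] = 33  (first piece 1, then R[6]=30)
R[8] = 39  (first piece 2, then R[6]=30)
R[9] = 45  (first piece 3, then R[6]=30)
R[10] = 48  (first piece 1, then R[9]=45)
One optimal cutting: 3 + 3 + 3 + 1 → 15 + 15 + 15 + 3 = 48.

48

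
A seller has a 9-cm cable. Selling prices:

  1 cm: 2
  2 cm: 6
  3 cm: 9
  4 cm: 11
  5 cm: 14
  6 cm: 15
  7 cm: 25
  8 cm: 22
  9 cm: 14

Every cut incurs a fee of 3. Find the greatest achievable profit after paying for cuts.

28

Build net[k] bottom-up: net[k] = max over allowed piece i of (p[i] + net[k−i]) − 3 per cut.
net[1] = 2
net[2] = 6
net[3] = 9
net[4] = 11
net[5] = 14
net[6] = 15  (first piece 3, then net[3]=9)
net[7] = 25
net[8] = 24  (first piece 1, then net[7]=25)
net[9] = 28  (first piece 2, then net[7]=25)
One optimal plan: pieces 7 + 2 (1 cut) → 31 − 3 = 28.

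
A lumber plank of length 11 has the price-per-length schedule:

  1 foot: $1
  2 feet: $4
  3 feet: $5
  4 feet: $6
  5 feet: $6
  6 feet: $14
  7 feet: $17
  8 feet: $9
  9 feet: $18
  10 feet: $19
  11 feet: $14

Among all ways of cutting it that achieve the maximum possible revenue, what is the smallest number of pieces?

3

Let r[k] be the best obtainable value from length k. For each k, try every first piece i and keep the best of price[i] + r[k−i].
r[1] = 1
r[2] = max(1+1, 4+0) = 4
r[3] = max(1+4, 4+1, 5+0) = 5
r[4] = max(1+5, 4+4, 5+1, 6+0) = 8
r[5] = max(1+8, 4+5, 5+4, 6+1, 6+0) = 9
r[6] = max(1+9, 4+8, 5+5, 6+4, 6+1, 14+0) = 14
r[7] = max(1+14, 4+9, 5+8, …, 14+1, 17+0) = 17
r[8] = max(1+17, 4+14, 5+9, …, 17+1, 9+0) = 18
r[9] = max(1+18, 4+17, 5+14, …, 9+1, 18+0) = 21
r[10] = max(1+21, 4+18, 5+17, …, 18+1, 19+0) = 22
r[11] = max(1+22, 4+21, 5+18, …, 19+1, 14+0) = 25
Maximum revenue is $25.
Now minimize piece count subject to staying optimal: for each k, pieces[k] = 1 + min over i with p[i]+r[k−i]=r[k] of pieces[k−i].
pieces[8] = 2
pieces[9] = 2
pieces[10] = 2
pieces[11] = 3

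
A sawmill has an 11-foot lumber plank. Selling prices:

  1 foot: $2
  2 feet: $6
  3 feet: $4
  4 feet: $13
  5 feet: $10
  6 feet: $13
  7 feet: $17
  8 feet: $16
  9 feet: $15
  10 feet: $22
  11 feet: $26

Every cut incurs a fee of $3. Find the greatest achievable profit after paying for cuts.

27

Consider every possible first cut. r[k] is the best of p[i]+r[k−i] over all sellable i≤k, charging 3 whenever i<k.
r[1] = 2
r[2] = max(2+2-3, 6+0) = 6
r[3] = max(2+6-3, 6+2-3, 4+0) = 5
r[4] = max(2+5-3, 6+6-3, 4+2-3, 13+0) = 13
r[5] = max(2+13-3, 6+5-3, 4+6-3, 13+2-3, 10+0) = 12
r[6] = max(2+12-3, 6+13-3, 4+5-3, 13+6-3, 10+2-3, 13+0) = 16
r[7] = max(2+16-3, 6+12-3, 4+13-3, …, 13+2-3, 17+0) = 17
r[8] = max(2+17-3, 6+16-3, 4+12-3, …, 17+2-3, 16+0) = 23
r[9] = max(2+23-3, 6+17-3, 4+16-3, …, 16+2-3, 15+0) = 22
r[10] = max(2+22-3, 6+23-3, 4+17-3, …, 15+2-3, 22+0) = 26
r[11] = max(2+26-3, 6+22-3, 4+23-3, …, 22+2-3, 26+0) = 27
One optimal plan: pieces 7 + 4 (1 cut) → $30 − $3 = $27.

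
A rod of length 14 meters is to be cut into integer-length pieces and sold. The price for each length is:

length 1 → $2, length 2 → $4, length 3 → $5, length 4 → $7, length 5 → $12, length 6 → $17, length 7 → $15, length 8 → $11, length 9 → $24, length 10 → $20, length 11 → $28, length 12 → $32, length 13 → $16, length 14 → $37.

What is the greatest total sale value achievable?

38

Build r[k] bottom-up: r[k] = max over allowed piece i of (p[i] + r[k−i]).
r[1] = 2
r[2] = max(2+2, 4+0) = 4
r[3] = max(2+4, 4+2, 5+0) = 6
r[4] = max(2+6, 4+4, 5+2, 7+0) = 8
r[5] = max(2+8, 4+6, 5+4, 7+2, 12+0) = 12
r[6] = max(2+12, 4+8, 5+6, 7+4, 12+2, 17+0) = 17
r[7] = max(2+17, 4+12, 5+8, …, 17+2, 15+0) = 19
r[8] = max(2+19, 4+17, 5+12, …, 15+2, 11+0) = 21
r[9] = max(2+21, 4+19, 5+17, …, 11+2, 24+0) = 24
r[10] = max(2+24, 4+21, 5+19, …, 24+2, 20+0) = 26
r[11] = max(2+26, 4+24, 5+21, …, 20+2, 28+0) = 29
r[12] = max(2+29, 4+26, 5+24, …, 28+2, 32+0) = 34
r[13] = max(2+34, 4+29, 5+26, …, 32+2, 16+0) = 36
r[14] = max(2+36, 4+34, 5+29, …, 16+2, 37+0) = 38
One optimal cutting: 6 + 6 + 1 + 1 → $17 + $17 + $2 + $2 = $38.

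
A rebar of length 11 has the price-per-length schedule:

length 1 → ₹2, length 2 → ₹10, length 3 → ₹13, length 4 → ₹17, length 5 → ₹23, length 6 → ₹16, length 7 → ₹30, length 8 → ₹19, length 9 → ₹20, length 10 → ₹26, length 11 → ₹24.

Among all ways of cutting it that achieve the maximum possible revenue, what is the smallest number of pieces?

4

Consider every possible first cut. r[k] is the best of p[i]+r[k−i] over all sellable i≤k.
r[1] = 2
r[2] = max(2+2, 10+0) = 10
r[3] = max(2+10, 10+2, 13+0) = 13
r[4] = max(2+13, 10+10, 13+2, 17+0) = 20
r[5] = max(2+20, 10+13, 13+10, 17+2, 23+0) = 23
r[6] = max(2+23, 10+20, 13+13, 17+10, 23+2, 16+0) = 30
r[7] = max(2+30, 10+23, 13+20, …, 16+2, 30+0) = 33
r[8] = max(2+33, 10+30, 13+23, …, 30+2, 19+0) = 40
r[9] = max(2+40, 10+33, 13+30, …, 19+2, 20+0) = 43
r[10] = max(2+43, 10+40, 13+33, …, 20+2, 26+0) = 50
r[11] = max(2+50, 10+43, 13+40, …, 26+2, 24+0) = 53
Maximum revenue is ₹53.
Now minimize piece count subject to staying optimal: for each k, pieces[k] = 1 + min over i with p[i]+r[k−i]=r[k] of pieces[k−i].
pieces[8] = 4
pieces[9] = 3
pieces[10] = 5
pieces[11] = 4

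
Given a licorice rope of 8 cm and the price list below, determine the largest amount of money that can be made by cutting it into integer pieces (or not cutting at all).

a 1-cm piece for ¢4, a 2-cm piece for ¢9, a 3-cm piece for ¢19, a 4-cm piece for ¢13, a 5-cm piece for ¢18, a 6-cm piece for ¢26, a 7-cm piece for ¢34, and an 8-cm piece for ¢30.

Let v[k] be the best obtainable value from length k. For each k, try every first piece i and keep the best of price[i] + v[k−i].
v[1] = 4
v[2] = max(4+4, 9+0) = 9
v[3] = max(4+9, 9+4, 19+0) = 19
v[4] = max(4+19, 9+9, 19+4, 13+0) = 23
v[5] = max(4+23, 9+19, 19+9, 13+4, 18+0) = 28
v[6] = max(4+28, 9+23, 19+19, 13+9, 18+4, 26+0) = 38
v[7] = max(4+38, 9+28, 19+23, …, 26+4, 34+0) = 42
v[8] = max(4+42, 9+38, 19+28, …, 34+4, 30+0) = 47
One optimal cutting: 3 + 3 + 2 → ¢19 + ¢19 + ¢9 = ¢47.

47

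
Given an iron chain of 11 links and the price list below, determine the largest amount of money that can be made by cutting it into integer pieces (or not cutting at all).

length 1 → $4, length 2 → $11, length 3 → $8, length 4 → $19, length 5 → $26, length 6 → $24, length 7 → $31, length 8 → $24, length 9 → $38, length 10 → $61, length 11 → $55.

Consider every possible first cut. best[k] is the best of p[i]+best[k−i] over all sellable i≤k.
best[1] = 4
best[2] = 11
best[3] = 15  (first piece 1, then best[2]=11)
best[4] = 22  (first piece 2, then best[2]=11)
best[5] = 26  (first piece 1, then best[4]=22)
best[6] = 33  (first piece 2, then best[4]=22)
best[7] = 37  (first piece 1, then best[6]=33)
best[8] = 44  (first piece 2, then best[6]=33)
best[9] = 48  (first piece 1, then best[8]=44)
best[10] = 61
best[11] = 65  (first piece 1, then best[10]=61)
One optimal cutting: 10 + 1 → $61 + $4 = $65.

65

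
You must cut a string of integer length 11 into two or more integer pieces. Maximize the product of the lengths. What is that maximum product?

Fill g[k] for k=2..11: at each k try every first piece i and multiply by the better of (k−i) uncut or g[k−i].
g[2] = 1×max(1,0) = 1×1 = 1
g[3] = 1×max(2,1) = 1×2 = 2
g[4] = 2×max(2,1) = 2×2 = 4
g[5] = 2×max(3,2) = 2×3 = 6
g[6] = 3×max(3,2) = 3×3 = 9
g[7] = 2×max(5,6) = 2×6 = 12
g[8] = 2×max(6,9) = 2×9 = 18
g[9] = 3×max(6,9) = 3×9 = 27
g[10] = 2×max(8,18) = 2×18 = 36
g[11] = 2×max(9,27) = 2×27 = 54
One optimal split: 3 + 3 + 3 + 2; product 3×3×3×2 = 54.

54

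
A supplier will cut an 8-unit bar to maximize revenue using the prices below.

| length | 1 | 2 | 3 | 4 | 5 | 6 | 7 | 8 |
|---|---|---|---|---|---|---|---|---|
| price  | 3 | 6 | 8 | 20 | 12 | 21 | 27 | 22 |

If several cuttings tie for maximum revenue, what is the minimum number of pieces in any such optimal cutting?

Build r[k] bottom-up: r[k] = max over allowed piece i of (p[i] + r[k−i]).
r[1] = 3
r[2] = max(3+3, 6+0) = 6
r[3] = max(3+6, 6+3, 8+0) = 9
r[4] = max(3+9, 6+6, 8+3, 20+0) = 20
r[5] = max(3+20, 6+9, 8+6, 20+3, 12+0) = 23
r[6] = max(3+23, 6+20, 8+9, 20+6, 12+3, 21+0) = 26
r[7] = max(3+26, 6+23, 8+20, …, 21+3, 27+0) = 29
r[8] = max(3+29, 6+26, 8+23, …, 27+3, 22+0) = 40
Maximum revenue is €40.
Now minimize piece count subject to staying optimal: for each k, pieces[k] = 1 + min over i with p[i]+r[k−i]=r[k] of pieces[k−i].
pieces[5] = 2
pieces[6] = 2
pieces[7] = 3
pieces[8] = 2

2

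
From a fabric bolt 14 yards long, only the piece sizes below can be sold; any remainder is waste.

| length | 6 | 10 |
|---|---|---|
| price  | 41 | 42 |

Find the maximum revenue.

82

Build f[k] bottom-up: f[k] = max over allowed piece i of (p[i] + f[k−i]).
f[1] = 0
f[2] = 0
f[3] = 0
f[4] = 0
f[5] = 0
f[6] = 41
f[7] = 41
f[8] = 41
f[9] = 41
f[10] = max(41+0, 42+0) = 42
f[11] = max(41+0, 42+0) = 42
f[12] = max(41+41, 42+0) = 82
f[13] = max(41+41, 42+0) = 82
f[14] = max(41+41, 42+0) = 82
One optimal cutting: pieces 6 + 6 with 2 yards of scrap → $82.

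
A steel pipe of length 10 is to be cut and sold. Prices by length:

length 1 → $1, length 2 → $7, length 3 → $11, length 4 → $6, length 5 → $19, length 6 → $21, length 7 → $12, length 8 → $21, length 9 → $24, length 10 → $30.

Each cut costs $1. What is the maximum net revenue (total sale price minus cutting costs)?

Consider every possible first cut. r[k] is the best of p[i]+r[k−i] over all sellable i≤k, charging 1 whenever i<k.
r[1] = 1
r[2] = 7
r[3] = 11
r[4] = 13  (first piece 2, then r[2]=7)
r[5] = 19
r[6] = 21  (first piece 3, then r[3]=11)
r[7] = 25  (first piece 2, then r[5]=19)
r[8] = 29  (first piece 3, then r[5]=19)
r[9] = 31  (first piece 2, then r[7]=25)
r[10] = 37  (first piece 5, then r[5]=19)
One optimal plan: pieces 5 + 5 (1 cut) → $38 − $1 = $37.

37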